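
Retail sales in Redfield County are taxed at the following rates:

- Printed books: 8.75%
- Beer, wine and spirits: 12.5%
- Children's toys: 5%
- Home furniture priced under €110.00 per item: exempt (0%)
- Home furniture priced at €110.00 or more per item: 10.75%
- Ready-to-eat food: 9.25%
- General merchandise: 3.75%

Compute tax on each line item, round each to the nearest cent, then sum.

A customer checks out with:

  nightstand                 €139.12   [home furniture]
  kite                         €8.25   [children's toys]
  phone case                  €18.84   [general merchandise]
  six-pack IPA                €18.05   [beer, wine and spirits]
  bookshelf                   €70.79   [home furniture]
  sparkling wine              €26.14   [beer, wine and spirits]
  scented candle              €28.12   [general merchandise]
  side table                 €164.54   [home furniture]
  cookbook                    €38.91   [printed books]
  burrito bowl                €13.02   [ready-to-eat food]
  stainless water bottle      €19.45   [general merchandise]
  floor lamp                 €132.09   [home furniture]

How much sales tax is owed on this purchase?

Nightstand €139.12: home furniture, €110.00 or more → 10.75% → €14.96
Kite €8.25: children's toys → 5% → €0.41
Phone case €18.84: general merchandise → 3.75% → €0.71
Six-pack IPA €18.05: beer, wine and spirits → 12.5% → €2.26
Bookshelf €70.79: home furniture, under €110.00 → 0% → €0.00
Sparkling wine €26.14: beer, wine and spirits → 12.5% → €3.27
Scented candle €28.12: general merchandise → 3.75% → €1.05
Side table €164.54: home furniture, €110.00 or more → 10.75% → €17.69
Cookbook €38.91: printed books → 8.75% → €3.40
Burrito bowl €13.02: ready-to-eat food → 9.25% → €1.20
Stainless water bottle €19.45: general merchandise → 3.75% → €0.73
Floor lamp €132.09: home furniture, €110.00 or more → 10.75% → €14.20
Total tax = €14.96 + €0.41 + €0.71 + €2.26 + €3.27 + €1.05 + €17.69 + €3.40 + €1.20 + €0.73 + €14.20 = €59.88

€59.88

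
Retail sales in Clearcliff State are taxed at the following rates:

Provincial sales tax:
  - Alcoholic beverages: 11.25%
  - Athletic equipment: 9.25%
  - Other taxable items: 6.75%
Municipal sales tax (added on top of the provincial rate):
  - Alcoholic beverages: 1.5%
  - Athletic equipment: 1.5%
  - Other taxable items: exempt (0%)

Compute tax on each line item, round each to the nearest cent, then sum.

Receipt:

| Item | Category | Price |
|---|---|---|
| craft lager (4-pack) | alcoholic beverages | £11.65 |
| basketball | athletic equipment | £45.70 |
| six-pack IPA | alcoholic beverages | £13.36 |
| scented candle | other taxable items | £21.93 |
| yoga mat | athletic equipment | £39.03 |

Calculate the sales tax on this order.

Craft lager (4-pack) £11.65: alcoholic beverages → 11.25% + 1.5% municipal = 12.75% → £1.49
Basketball £45.70: athletic equipment → 9.25% + 1.5% municipal = 10.75% → £4.91
Six-pack IPA £13.36: alcoholic beverages → 11.25% + 1.5% municipal = 12.75% → £1.70
Scented candle £21.93: other taxable items → 6.75% + 0% municipal = 6.75% → £1.48
Yoga mat £39.03: athletic equipment → 9.25% + 1.5% municipal = 10.75% → £4.20
Total tax = £1.49 + £4.91 + £1.70 + £1.48 + £4.20 = £13.78

£13.78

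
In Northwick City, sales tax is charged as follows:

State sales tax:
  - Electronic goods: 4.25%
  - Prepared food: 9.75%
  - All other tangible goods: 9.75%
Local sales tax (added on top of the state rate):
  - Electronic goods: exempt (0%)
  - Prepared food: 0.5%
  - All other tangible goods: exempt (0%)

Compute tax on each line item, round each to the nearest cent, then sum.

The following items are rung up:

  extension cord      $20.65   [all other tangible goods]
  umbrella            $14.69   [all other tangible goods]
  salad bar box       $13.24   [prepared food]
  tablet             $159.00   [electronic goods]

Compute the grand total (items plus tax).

Extension cord $20.65: all other tangible goods → 9.75% + 0% local = 9.75% → $2.01
Umbrella $14.69: all other tangible goods → 9.75% + 0% local = 9.75% → $1.43
Salad bar box $13.24: prepared food → 9.75% + 0.5% local = 10.25% → $1.36
Tablet $159.00: electronic goods → 4.25% + 0% local = 4.25% → $6.76
Subtotal = $207.58; tax = $11.56; total due = $219.14

$219.14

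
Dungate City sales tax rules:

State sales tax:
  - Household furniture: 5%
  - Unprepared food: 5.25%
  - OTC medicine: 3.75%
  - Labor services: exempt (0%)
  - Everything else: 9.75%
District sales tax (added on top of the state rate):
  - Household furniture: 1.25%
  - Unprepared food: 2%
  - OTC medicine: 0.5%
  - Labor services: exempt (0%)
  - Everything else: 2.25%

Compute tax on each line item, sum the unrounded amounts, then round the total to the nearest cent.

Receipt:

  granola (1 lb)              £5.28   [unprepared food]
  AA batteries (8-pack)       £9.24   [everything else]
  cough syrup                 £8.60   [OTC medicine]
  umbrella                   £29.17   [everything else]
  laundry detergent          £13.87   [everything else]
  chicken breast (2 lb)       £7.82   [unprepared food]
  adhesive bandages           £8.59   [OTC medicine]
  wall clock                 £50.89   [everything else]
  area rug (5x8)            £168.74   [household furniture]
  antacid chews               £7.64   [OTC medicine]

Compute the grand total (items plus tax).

Granola (1 lb) £5.28: unprepared food → 5.25% + 2% district = 7.25% → £0.3828
AA batteries (8-pack) £9.24: everything else → 9.75% + 2.25% district = 12% → £1.1088
Cough syrup £8.60: OTC medicine → 3.75% + 0.5% district = 4.25% → £0.3655
Umbrella £29.17: everything else → 9.75% + 2.25% district = 12% → £3.5004
Laundry detergent £13.87: everything else → 9.75% + 2.25% district = 12% → £1.6644
Chicken breast (2 lb) £7.82: unprepared food → 5.25% + 2% district = 7.25% → £0.56695
Adhesive bandages £8.59: OTC medicine → 3.75% + 0.5% district = 4.25% → £0.365075
Wall clock £50.89: everything else → 9.75% + 2.25% district = 12% → £6.1068
Area rug (5x8) £168.74: household furniture → 5% + 1.25% district = 6.25% → £10.54625
Antacid chews £7.64: OTC medicine → 3.75% + 0.5% district = 4.25% → £0.3247
Subtotal = £309.84; unrounded tax = £24.931675 → £24.93; total due = £334.77

£334.77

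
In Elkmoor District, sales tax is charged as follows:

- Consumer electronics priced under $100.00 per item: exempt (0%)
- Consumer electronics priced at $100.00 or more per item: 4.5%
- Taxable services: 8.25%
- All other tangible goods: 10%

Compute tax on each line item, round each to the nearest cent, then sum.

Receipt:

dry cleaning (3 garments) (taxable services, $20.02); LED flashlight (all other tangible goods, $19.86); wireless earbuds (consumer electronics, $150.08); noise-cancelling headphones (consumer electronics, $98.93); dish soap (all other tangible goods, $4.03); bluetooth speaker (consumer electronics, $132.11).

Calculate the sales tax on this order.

$16.73

Dry cleaning (3 garments) $20.02: taxable services → 8.25% → $1.65
LED flashlight $19.86: all other tangible goods → 10% → $1.99
Wireless earbuds $150.08: consumer electronics, $100.00 or more → 4.5% → $6.75
Noise-cancelling headphones $98.93: consumer electronics, under $100.00 → 0% → $0.00
Dish soap $4.03: all other tangible goods → 10% → $0.40
Bluetooth speaker $132.11: consumer electronics, $100.00 or more → 4.5% → $5.94
Total tax = $1.65 + $1.99 + $6.75 + $0.40 + $5.94 = $16.73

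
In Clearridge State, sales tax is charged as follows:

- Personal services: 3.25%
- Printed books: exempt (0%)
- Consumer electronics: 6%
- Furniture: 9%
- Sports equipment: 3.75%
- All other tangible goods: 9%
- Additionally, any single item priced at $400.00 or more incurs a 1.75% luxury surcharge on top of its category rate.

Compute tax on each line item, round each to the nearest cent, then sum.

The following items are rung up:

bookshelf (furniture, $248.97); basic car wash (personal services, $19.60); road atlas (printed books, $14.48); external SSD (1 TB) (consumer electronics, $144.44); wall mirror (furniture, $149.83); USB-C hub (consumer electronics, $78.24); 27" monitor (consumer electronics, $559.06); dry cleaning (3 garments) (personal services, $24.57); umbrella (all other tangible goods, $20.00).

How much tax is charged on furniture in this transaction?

$35.89

Bookshelf $248.97: furniture → 9% → $22.41
Wall mirror $149.83: furniture → 9% → $13.48
Tax on furniture = $22.41 + $13.48 = $35.89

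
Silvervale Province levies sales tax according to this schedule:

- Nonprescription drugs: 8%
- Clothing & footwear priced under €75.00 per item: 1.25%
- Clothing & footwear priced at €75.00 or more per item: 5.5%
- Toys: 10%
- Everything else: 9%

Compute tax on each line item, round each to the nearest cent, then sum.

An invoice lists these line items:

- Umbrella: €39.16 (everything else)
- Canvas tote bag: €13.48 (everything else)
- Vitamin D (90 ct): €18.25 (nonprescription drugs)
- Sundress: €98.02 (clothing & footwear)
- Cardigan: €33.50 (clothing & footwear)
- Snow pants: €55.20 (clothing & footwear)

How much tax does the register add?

Umbrella €39.16: everything else → 9% → €3.52
Canvas tote bag €13.48: everything else → 9% → €1.21
Vitamin D (90 ct) €18.25: nonprescription drugs → 8% → €1.46
Sundress €98.02: clothing & footwear, €75.00 or more → 5.5% → €5.39
Cardigan €33.50: clothing & footwear, under €75.00 → 1.25% → €0.42
Snow pants €55.20: clothing & footwear, under €75.00 → 1.25% → €0.69
Total tax = €3.52 + €1.21 + €1.46 + €5.39 + €0.42 + €0.69 = €12.69

€12.69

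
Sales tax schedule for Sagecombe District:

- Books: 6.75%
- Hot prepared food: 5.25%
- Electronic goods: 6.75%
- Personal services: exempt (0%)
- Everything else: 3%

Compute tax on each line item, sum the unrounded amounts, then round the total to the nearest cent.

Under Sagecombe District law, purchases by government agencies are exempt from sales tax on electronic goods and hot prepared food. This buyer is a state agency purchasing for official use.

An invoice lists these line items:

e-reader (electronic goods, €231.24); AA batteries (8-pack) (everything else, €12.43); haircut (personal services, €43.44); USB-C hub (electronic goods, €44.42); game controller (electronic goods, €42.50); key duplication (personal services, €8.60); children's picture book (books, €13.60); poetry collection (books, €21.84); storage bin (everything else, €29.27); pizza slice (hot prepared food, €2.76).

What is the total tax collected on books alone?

Children's picture book €13.60: books → 6.75% → €0.918
Poetry collection €21.84: books → 6.75% → €1.4742
Tax on books: unrounded sum = €2.3922 → €2.39

€2.39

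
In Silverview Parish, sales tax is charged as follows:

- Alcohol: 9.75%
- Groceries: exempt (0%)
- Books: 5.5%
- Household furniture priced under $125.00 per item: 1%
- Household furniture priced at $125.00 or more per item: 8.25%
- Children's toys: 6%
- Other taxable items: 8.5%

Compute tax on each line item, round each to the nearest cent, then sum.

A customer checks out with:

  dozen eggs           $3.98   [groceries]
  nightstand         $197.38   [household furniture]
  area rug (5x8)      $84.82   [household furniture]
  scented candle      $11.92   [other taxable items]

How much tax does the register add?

Dozen eggs $3.98: groceries → 0% → $0.00
Nightstand $197.38: household furniture, $125.00 or more → 8.25% → $16.28
Area rug (5x8) $84.82: household furniture, under $125.00 → 1% → $0.85
Scented candle $11.92: other taxable items → 8.5% → $1.01
Total tax = $16.28 + $0.85 + $1.01 = $18.14

$18.14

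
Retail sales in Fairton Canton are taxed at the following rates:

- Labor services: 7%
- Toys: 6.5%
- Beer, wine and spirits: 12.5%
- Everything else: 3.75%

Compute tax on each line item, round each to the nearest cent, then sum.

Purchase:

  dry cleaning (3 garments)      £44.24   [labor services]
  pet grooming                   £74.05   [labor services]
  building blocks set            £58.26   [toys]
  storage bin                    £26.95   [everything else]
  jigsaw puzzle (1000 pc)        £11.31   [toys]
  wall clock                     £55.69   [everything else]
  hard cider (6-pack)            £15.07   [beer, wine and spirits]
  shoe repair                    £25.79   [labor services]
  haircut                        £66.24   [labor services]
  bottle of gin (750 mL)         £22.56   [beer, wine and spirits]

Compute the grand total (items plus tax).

£427.22

Dry cleaning (3 garments) £44.24: labor services → 7% → £3.10
Pet grooming £74.05: labor services → 7% → £5.18
Building blocks set £58.26: toys → 6.5% → £3.79
Storage bin £26.95: everything else → 3.75% → £1.01
Jigsaw puzzle (1000 pc) £11.31: toys → 6.5% → £0.74
Wall clock £55.69: everything else → 3.75% → £2.09
Hard cider (6-pack) £15.07: beer, wine and spirits → 12.5% → £1.88
Shoe repair £25.79: labor services → 7% → £1.81
Haircut £66.24: labor services → 7% → £4.64
Bottle of gin (750 mL) £22.56: beer, wine and spirits → 12.5% → £2.82
Subtotal = £400.16; tax = £27.06; total due = £427.22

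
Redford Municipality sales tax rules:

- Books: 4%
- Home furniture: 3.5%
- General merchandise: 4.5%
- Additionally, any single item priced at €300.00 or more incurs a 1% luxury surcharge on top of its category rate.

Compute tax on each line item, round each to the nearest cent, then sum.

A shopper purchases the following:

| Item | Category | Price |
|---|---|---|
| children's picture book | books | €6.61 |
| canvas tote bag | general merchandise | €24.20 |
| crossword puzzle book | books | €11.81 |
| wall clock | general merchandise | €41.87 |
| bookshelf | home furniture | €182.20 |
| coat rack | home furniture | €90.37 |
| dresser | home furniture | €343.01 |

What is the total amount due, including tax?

Children's picture book €6.61: books → 4% → €0.26
Canvas tote bag €24.20: general merchandise → 4.5% → €1.09
Crossword puzzle book €11.81: books → 4% → €0.47
Wall clock €41.87: general merchandise → 4.5% → €1.88
Bookshelf €182.20: home furniture → 3.5% → €6.38
Coat rack €90.37: home furniture → 3.5% → €3.16
Dresser €343.01: home furniture → 3.5% + 1% surcharge = 4.5% → €15.44
Subtotal = €700.07; tax = €28.68; total due = €728.75

€728.75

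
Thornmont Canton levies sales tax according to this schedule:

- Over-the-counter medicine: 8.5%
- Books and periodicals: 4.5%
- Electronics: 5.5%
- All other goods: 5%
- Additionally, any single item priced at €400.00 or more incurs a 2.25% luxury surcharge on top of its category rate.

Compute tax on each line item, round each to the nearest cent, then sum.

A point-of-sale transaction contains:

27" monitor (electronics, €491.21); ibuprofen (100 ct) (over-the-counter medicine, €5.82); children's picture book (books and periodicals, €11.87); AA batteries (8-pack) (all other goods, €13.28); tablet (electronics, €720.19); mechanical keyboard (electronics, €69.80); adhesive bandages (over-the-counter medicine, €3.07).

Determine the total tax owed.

27" monitor €491.21: electronics → 5.5% + 2.25% surcharge = 7.75% → €38.07
Ibuprofen (100 ct) €5.82: over-the-counter medicine → 8.5% → €0.49
Children's picture book €11.87: books and periodicals → 4.5% → €0.53
AA batteries (8-pack) €13.28: all other goods → 5% → €0.66
Tablet €720.19: electronics → 5.5% + 2.25% surcharge = 7.75% → €55.81
Mechanical keyboard €69.80: electronics → 5.5% → €3.84
Adhesive bandages €3.07: over-the-counter medicine → 8.5% → €0.26
Total tax = €38.07 + €0.49 + €0.53 + €0.66 + €55.81 + €3.84 + €0.26 = €99.66

€99.66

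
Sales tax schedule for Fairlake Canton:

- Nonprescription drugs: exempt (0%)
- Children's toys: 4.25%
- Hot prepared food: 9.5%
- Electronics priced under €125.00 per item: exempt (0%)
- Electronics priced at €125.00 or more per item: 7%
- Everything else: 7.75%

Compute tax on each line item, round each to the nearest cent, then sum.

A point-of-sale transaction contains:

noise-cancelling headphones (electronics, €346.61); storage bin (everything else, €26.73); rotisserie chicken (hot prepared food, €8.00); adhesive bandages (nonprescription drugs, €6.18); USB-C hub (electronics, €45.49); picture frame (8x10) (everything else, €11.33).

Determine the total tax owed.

€27.97

Noise-cancelling headphones €346.61: electronics, €125.00 or more → 7% → €24.26
Storage bin €26.73: everything else → 7.75% → €2.07
Rotisserie chicken €8.00: hot prepared food → 9.5% → €0.76
Adhesive bandages €6.18: nonprescription drugs → 0% → €0.00
USB-C hub €45.49: electronics, under €125.00 → 0% → €0.00
Picture frame (8x10) €11.33: everything else → 7.75% → €0.88
Total tax = €24.26 + €2.07 + €0.76 + €0.88 = €27.97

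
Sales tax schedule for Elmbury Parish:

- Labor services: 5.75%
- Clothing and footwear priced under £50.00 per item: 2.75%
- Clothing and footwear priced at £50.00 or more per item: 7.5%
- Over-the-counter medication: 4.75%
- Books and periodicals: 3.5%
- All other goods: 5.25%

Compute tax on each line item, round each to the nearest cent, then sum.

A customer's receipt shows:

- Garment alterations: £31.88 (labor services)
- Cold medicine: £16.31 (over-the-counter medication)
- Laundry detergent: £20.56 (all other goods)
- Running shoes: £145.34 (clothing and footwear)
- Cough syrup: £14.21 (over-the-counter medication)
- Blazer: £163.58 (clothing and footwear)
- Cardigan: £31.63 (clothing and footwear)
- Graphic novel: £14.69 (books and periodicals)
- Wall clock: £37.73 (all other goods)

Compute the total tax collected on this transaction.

£30.88

Garment alterations £31.88: labor services → 5.75% → £1.83
Cold medicine £16.31: over-the-counter medication → 4.75% → £0.77
Laundry detergent £20.56: all other goods → 5.25% → £1.08
Running shoes £145.34: clothing and footwear, £50.00 or more → 7.5% → £10.90
Cough syrup £14.21: over-the-counter medication → 4.75% → £0.67
Blazer £163.58: clothing and footwear, £50.00 or more → 7.5% → £12.27
Cardigan £31.63: clothing and footwear, under £50.00 → 2.75% → £0.87
Graphic novel £14.69: books and periodicals → 3.5% → £0.51
Wall clock £37.73: all other goods → 5.25% → £1.98
Total tax = £1.83 + £0.77 + £1.08 + £10.90 + £0.67 + £12.27 + £0.87 + £0.51 + £1.98 = £30.88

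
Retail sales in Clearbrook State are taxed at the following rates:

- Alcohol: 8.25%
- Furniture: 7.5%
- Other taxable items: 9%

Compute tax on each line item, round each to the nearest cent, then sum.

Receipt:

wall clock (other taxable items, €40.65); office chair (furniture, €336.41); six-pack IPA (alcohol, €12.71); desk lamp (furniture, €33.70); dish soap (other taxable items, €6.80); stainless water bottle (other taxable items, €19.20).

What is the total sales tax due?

€34.81

Wall clock €40.65: other taxable items → 9% → €3.66
Office chair €336.41: furniture → 7.5% → €25.23
Six-pack IPA €12.71: alcohol → 8.25% → €1.05
Desk lamp €33.70: furniture → 7.5% → €2.53
Dish soap €6.80: other taxable items → 9% → €0.61
Stainless water bottle €19.20: other taxable items → 9% → €1.73
Total tax = €3.66 + €25.23 + €1.05 + €2.53 + €0.61 + €1.73 = €34.81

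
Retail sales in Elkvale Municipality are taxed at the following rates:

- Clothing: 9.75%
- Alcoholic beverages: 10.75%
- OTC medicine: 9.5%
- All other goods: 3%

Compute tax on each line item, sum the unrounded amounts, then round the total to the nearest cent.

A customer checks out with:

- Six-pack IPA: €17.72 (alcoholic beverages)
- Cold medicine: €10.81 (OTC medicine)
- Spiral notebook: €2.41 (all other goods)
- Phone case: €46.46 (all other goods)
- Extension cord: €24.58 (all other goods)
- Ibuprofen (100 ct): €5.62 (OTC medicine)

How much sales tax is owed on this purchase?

Six-pack IPA €17.72: alcoholic beverages → 10.75% → €1.9049
Cold medicine €10.81: OTC medicine → 9.5% → €1.02695
Spiral notebook €2.41: all other goods → 3% → €0.0723
Phone case €46.46: all other goods → 3% → €1.3938
Extension cord €24.58: all other goods → 3% → €0.7374
Ibuprofen (100 ct) €5.62: OTC medicine → 9.5% → €0.5339
Unrounded tax sum = €5.66925 → €5.67

€5.67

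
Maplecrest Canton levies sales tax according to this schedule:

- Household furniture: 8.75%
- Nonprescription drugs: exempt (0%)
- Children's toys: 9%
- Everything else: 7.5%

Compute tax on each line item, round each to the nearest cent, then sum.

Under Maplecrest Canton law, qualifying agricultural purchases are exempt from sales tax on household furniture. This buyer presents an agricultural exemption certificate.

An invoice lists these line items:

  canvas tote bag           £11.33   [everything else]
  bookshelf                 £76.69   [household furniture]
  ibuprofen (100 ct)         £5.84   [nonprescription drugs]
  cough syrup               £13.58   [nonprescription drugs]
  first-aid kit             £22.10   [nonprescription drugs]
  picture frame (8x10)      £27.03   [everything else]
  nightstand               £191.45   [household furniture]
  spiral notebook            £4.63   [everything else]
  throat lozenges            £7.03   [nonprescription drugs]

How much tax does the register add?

£3.23

Canvas tote bag £11.33: everything else → 7.5% → £0.85
Bookshelf £76.69: household furniture, buyer-exempt → 0% → £0.00
Ibuprofen (100 ct) £5.84: nonprescription drugs → 0% → £0.00
Cough syrup £13.58: nonprescription drugs → 0% → £0.00
First-aid kit £22.10: nonprescription drugs → 0% → £0.00
Picture frame (8x10) £27.03: everything else → 7.5% → £2.03
Nightstand £191.45: household furniture, buyer-exempt → 0% → £0.00
Spiral notebook £4.63: everything else → 7.5% → £0.35
Throat lozenges £7.03: nonprescription drugs → 0% → £0.00
Total tax = £0.85 + £2.03 + £0.35 = £3.23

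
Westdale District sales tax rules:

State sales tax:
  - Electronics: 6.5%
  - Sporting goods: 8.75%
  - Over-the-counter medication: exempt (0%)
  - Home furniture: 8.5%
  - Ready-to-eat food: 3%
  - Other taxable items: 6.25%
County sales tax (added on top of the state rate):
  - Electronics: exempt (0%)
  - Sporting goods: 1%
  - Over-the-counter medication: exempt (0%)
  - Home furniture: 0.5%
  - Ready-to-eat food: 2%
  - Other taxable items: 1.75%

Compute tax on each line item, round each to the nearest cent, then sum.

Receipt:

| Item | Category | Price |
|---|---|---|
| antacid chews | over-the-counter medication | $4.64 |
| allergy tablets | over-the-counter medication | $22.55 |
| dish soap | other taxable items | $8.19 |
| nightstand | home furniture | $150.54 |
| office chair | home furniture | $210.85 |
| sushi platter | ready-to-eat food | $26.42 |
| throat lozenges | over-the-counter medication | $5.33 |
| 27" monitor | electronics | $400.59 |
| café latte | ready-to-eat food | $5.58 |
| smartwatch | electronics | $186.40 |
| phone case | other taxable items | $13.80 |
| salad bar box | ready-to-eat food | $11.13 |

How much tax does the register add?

$74.61

Antacid chews $4.64: over-the-counter medication → 0% + 0% county = 0% → $0.00
Allergy tablets $22.55: over-the-counter medication → 0% + 0% county = 0% → $0.00
Dish soap $8.19: other taxable items → 6.25% + 1.75% county = 8% → $0.66
Nightstand $150.54: home furniture → 8.5% + 0.5% county = 9% → $13.55
Office chair $210.85: home furniture → 8.5% + 0.5% county = 9% → $18.98
Sushi platter $26.42: ready-to-eat food → 3% + 2% county = 5% → $1.32
Throat lozenges $5.33: over-the-counter medication → 0% + 0% county = 0% → $0.00
27" monitor $400.59: electronics → 6.5% + 0% county = 6.5% → $26.04
Café latte $5.58: ready-to-eat food → 3% + 2% county = 5% → $0.28
Smartwatch $186.40: electronics → 6.5% + 0% county = 6.5% → $12.12
Phone case $13.80: other taxable items → 6.25% + 1.75% county = 8% → $1.10
Salad bar box $11.13: ready-to-eat food → 3% + 2% county = 5% → $0.56
Total tax = $0.66 + $13.55 + $18.98 + $1.32 + $26.04 + $0.28 + $12.12 + $1.10 + $0.56 = $74.61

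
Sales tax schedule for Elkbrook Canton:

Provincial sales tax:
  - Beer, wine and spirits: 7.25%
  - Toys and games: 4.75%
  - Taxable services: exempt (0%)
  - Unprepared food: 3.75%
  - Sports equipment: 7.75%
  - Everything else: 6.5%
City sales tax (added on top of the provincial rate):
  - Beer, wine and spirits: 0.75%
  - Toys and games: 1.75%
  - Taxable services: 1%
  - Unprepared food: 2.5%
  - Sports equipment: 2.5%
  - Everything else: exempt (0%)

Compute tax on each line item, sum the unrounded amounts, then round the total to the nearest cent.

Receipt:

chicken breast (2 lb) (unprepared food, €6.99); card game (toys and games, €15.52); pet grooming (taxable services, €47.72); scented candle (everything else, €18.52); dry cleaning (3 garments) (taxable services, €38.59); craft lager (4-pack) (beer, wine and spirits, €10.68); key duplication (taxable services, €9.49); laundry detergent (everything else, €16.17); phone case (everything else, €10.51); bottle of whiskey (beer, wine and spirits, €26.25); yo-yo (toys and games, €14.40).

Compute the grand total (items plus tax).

Chicken breast (2 lb) €6.99: unprepared food → 3.75% + 2.5% city = 6.25% → €0.436875
Card game €15.52: toys and games → 4.75% + 1.75% city = 6.5% → €1.0088
Pet grooming €47.72: taxable services → 0% + 1% city = 1% → €0.4772
Scented candle €18.52: everything else → 6.5% + 0% city = 6.5% → €1.2038
Dry cleaning (3 garments) €38.59: taxable services → 0% + 1% city = 1% → €0.3859
Craft lager (4-pack) €10.68: beer, wine and spirits → 7.25% + 0.75% city = 8% → €0.8544
Key duplication €9.49: taxable services → 0% + 1% city = 1% → €0.0949
Laundry detergent €16.17: everything else → 6.5% + 0% city = 6.5% → €1.05105
Phone case €10.51: everything else → 6.5% + 0% city = 6.5% → €0.68315
Bottle of whiskey €26.25: beer, wine and spirits → 7.25% + 0.75% city = 8% → €2.10
Yo-yo €14.40: toys and games → 4.75% + 1.75% city = 6.5% → €0.936
Subtotal = €214.84; unrounded tax = €9.232075 → €9.23; total due = €224.07

€224.07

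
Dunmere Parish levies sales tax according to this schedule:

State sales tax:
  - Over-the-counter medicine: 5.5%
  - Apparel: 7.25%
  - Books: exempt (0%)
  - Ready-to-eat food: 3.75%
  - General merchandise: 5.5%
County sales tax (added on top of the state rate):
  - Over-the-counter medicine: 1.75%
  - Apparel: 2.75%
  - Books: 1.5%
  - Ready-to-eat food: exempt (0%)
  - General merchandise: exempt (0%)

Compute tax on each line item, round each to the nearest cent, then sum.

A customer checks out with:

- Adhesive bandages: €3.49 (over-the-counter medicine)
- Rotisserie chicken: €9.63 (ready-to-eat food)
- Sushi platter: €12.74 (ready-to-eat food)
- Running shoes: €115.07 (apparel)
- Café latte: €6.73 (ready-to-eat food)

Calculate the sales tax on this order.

Adhesive bandages €3.49: over-the-counter medicine → 5.5% + 1.75% county = 7.25% → €0.25
Rotisserie chicken €9.63: ready-to-eat food → 3.75% + 0% county = 3.75% → €0.36
Sushi platter €12.74: ready-to-eat food → 3.75% + 0% county = 3.75% → €0.48
Running shoes €115.07: apparel → 7.25% + 2.75% county = 10% → €11.51
Café latte €6.73: ready-to-eat food → 3.75% + 0% county = 3.75% → €0.25
Total tax = €0.25 + €0.36 + €0.48 + €11.51 + €0.25 = €12.85

€12.85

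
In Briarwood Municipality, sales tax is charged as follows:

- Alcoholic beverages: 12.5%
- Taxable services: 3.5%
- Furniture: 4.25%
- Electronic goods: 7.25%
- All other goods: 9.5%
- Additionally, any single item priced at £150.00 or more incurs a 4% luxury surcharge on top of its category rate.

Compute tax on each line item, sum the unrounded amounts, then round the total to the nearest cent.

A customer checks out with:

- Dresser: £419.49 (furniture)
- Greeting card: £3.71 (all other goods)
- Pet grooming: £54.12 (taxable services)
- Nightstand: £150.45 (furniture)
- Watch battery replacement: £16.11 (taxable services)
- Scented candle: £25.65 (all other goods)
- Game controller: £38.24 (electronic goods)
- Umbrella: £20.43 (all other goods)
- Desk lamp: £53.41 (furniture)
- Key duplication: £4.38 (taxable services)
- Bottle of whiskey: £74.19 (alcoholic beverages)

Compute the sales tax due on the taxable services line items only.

Pet grooming £54.12: taxable services → 3.5% → £1.8942
Watch battery replacement £16.11: taxable services → 3.5% → £0.56385
Key duplication £4.38: taxable services → 3.5% → £0.1533
Tax on taxable services: unrounded sum = £2.61135 → £2.61

£2.61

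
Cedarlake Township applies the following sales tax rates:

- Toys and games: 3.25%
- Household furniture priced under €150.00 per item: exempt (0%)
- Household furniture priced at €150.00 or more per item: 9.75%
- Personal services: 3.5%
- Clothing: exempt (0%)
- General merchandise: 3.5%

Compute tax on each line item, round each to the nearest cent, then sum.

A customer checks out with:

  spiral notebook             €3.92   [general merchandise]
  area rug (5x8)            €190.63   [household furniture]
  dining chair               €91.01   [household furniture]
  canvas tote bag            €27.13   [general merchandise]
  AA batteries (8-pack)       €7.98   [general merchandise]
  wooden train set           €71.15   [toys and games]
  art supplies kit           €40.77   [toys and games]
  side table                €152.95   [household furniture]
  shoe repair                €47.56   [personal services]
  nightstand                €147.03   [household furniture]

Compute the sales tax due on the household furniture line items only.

Area rug (5x8) €190.63: household furniture, €150.00 or more → 9.75% → €18.59
Dining chair €91.01: household furniture, under €150.00 → 0% → €0.00
Side table €152.95: household furniture, €150.00 or more → 9.75% → €14.91
Nightstand €147.03: household furniture, under €150.00 → 0% → €0.00
Tax on household furniture = €18.59 + €0.00 + €14.91 + €0.00 = €33.50

€33.50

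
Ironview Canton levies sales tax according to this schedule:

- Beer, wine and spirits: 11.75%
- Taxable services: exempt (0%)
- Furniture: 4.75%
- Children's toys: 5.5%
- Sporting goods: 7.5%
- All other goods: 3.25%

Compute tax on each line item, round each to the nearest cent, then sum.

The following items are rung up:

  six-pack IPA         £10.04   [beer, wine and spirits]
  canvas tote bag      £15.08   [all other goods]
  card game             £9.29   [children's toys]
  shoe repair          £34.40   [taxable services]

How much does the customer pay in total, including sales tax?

Six-pack IPA £10.04: beer, wine and spirits → 11.75% → £1.18
Canvas tote bag £15.08: all other goods → 3.25% → £0.49
Card game £9.29: children's toys → 5.5% → £0.51
Shoe repair £34.40: taxable services → 0% → £0.00
Subtotal = £68.81; tax = £2.18; total due = £70.99

£70.99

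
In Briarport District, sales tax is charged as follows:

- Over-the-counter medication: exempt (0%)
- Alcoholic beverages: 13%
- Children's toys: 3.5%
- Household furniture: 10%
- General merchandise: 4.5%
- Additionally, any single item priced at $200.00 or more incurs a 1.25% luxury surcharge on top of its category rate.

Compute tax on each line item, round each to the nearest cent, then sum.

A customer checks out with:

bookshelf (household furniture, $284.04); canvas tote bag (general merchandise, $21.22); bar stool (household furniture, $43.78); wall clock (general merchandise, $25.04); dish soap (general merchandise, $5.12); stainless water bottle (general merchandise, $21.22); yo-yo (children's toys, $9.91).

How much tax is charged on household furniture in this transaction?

Bookshelf $284.04: household furniture → 10% + 1.25% surcharge = 11.25% → $31.95
Bar stool $43.78: household furniture → 10% → $4.38
Tax on household furniture = $31.95 + $4.38 = $36.33

$36.33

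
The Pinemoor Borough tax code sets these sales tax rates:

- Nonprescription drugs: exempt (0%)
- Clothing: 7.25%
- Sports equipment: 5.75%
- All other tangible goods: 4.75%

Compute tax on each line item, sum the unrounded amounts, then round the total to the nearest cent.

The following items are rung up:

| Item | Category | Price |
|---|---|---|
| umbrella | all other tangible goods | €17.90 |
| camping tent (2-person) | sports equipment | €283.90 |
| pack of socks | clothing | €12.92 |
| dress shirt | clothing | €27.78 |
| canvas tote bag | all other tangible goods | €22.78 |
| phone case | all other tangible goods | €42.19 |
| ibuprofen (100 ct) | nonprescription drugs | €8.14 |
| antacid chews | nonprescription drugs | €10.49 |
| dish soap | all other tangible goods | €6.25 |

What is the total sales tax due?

Umbrella €17.90: all other tangible goods → 4.75% → €0.85025
Camping tent (2-person) €283.90: sports equipment → 5.75% → €16.32425
Pack of socks €12.92: clothing → 7.25% → €0.9367
Dress shirt €27.78: clothing → 7.25% → €2.01405
Canvas tote bag €22.78: all other tangible goods → 4.75% → €1.08205
Phone case €42.19: all other tangible goods → 4.75% → €2.004025
Ibuprofen (100 ct) €8.14: nonprescription drugs → 0% → €0.00
Antacid chews €10.49: nonprescription drugs → 0% → €0.00
Dish soap €6.25: all other tangible goods → 4.75% → €0.296875
Unrounded tax sum = €23.5082 → €23.51

€23.51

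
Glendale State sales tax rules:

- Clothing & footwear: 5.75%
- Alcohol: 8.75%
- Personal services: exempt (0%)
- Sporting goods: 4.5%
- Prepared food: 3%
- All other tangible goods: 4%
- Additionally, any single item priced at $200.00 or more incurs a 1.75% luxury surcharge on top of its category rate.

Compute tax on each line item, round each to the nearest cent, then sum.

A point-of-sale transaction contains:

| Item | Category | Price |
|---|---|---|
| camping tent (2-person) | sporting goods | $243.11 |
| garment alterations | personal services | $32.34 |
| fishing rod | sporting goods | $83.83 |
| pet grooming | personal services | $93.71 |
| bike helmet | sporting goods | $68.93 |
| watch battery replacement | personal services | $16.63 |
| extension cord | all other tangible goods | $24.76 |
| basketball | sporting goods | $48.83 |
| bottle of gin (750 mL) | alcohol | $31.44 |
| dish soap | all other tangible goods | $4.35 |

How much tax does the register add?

$28.17

Camping tent (2-person) $243.11: sporting goods → 4.5% + 1.75% surcharge = 6.25% → $15.19
Garment alterations $32.34: personal services → 0% → $0.00
Fishing rod $83.83: sporting goods → 4.5% → $3.77
Pet grooming $93.71: personal services → 0% → $0.00
Bike helmet $68.93: sporting goods → 4.5% → $3.10
Watch battery replacement $16.63: personal services → 0% → $0.00
Extension cord $24.76: all other tangible goods → 4% → $0.99
Basketball $48.83: sporting goods → 4.5% → $2.20
Bottle of gin (750 mL) $31.44: alcohol → 8.75% → $2.75
Dish soap $4.35: all other tangible goods → 4% → $0.17
Total tax = $15.19 + $3.77 + $3.10 + $0.99 + $2.20 + $2.75 + $0.17 = $28.17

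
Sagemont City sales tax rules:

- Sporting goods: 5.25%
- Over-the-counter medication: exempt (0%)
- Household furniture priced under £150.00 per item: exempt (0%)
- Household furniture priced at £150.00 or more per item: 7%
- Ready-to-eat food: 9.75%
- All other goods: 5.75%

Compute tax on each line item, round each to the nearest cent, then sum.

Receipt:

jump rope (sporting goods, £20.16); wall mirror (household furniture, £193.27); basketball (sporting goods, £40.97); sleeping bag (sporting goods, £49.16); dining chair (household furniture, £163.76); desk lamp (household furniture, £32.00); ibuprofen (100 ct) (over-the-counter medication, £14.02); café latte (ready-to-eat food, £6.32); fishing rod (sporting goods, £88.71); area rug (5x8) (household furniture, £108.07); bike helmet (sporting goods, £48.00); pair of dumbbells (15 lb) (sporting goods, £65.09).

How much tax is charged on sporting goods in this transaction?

£16.39

Jump rope £20.16: sporting goods → 5.25% → £1.06
Basketball £40.97: sporting goods → 5.25% → £2.15
Sleeping bag £49.16: sporting goods → 5.25% → £2.58
Fishing rod £88.71: sporting goods → 5.25% → £4.66
Bike helmet £48.00: sporting goods → 5.25% → £2.52
Pair of dumbbells (15 lb) £65.09: sporting goods → 5.25% → £3.42
Tax on sporting goods = £1.06 + £2.15 + £2.58 + £4.66 + £2.52 + £3.42 = £16.39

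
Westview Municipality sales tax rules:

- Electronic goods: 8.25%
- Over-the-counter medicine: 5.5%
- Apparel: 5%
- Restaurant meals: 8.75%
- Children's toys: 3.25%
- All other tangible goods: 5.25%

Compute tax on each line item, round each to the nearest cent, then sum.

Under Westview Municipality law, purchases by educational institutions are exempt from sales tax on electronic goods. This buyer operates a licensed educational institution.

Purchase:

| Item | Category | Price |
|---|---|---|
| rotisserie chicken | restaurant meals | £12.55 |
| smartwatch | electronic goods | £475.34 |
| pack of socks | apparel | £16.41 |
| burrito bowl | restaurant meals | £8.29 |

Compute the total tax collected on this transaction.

£2.65

Rotisserie chicken £12.55: restaurant meals → 8.75% → £1.10
Smartwatch £475.34: electronic goods, buyer-exempt → 0% → £0.00
Pack of socks £16.41: apparel → 5% → £0.82
Burrito bowl £8.29: restaurant meals → 8.75% → £0.73
Total tax = £1.10 + £0.82 + £0.73 = £2.65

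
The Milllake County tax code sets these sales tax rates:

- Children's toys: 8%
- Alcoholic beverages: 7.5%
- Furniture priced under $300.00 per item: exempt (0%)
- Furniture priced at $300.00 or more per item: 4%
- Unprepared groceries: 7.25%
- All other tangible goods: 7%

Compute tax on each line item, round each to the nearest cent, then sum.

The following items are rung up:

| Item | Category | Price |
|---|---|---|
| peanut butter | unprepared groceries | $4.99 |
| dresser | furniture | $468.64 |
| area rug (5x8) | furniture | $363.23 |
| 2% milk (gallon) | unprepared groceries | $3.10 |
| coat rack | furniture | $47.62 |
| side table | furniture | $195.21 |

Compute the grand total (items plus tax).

Peanut butter $4.99: unprepared groceries → 7.25% → $0.36
Dresser $468.64: furniture, $300.00 or more → 4% → $18.75
Area rug (5x8) $363.23: furniture, $300.00 or more → 4% → $14.53
2% milk (gallon) $3.10: unprepared groceries → 7.25% → $0.22
Coat rack $47.62: furniture, under $300.00 → 0% → $0.00
Side table $195.21: furniture, under $300.00 → 0% → $0.00
Subtotal = $1082.79; tax = $33.86; total due = $1116.65

$1116.65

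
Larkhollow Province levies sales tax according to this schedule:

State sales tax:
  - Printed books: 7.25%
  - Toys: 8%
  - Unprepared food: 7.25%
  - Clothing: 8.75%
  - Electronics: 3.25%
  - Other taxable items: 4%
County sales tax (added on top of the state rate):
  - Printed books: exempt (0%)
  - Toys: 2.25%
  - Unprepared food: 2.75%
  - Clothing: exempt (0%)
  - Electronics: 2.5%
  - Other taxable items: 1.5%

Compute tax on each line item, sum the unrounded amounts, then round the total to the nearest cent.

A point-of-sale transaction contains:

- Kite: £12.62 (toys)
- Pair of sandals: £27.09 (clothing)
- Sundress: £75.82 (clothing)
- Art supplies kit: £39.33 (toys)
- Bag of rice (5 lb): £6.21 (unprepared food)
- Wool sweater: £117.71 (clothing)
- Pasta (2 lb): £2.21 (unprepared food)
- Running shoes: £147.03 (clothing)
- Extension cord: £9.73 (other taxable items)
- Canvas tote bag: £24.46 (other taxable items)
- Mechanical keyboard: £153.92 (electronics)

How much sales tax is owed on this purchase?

£49.07

Kite £12.62: toys → 8% + 2.25% county = 10.25% → £1.29355
Pair of sandals £27.09: clothing → 8.75% + 0% county = 8.75% → £2.370375
Sundress £75.82: clothing → 8.75% + 0% county = 8.75% → £6.63425
Art supplies kit £39.33: toys → 8% + 2.25% county = 10.25% → £4.031325
Bag of rice (5 lb) £6.21: unprepared food → 7.25% + 2.75% county = 10% → £0.621
Wool sweater £117.71: clothing → 8.75% + 0% county = 8.75% → £10.299625
Pasta (2 lb) £2.21: unprepared food → 7.25% + 2.75% county = 10% → £0.221
Running shoes £147.03: clothing → 8.75% + 0% county = 8.75% → £12.865125
Extension cord £9.73: other taxable items → 4% + 1.5% county = 5.5% → £0.53515
Canvas tote bag £24.46: other taxable items → 4% + 1.5% county = 5.5% → £1.3453
Mechanical keyboard £153.92: electronics → 3.25% + 2.5% county = 5.75% → £8.8504
Unrounded tax sum = £49.0671 → £49.07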